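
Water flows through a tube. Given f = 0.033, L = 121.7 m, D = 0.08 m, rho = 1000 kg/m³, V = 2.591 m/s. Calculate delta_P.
Formula: \Delta P = f \frac{L}{D} \frac{\rho V^2}{2}
delta_P = 0.033·(121.7/0.08)·0.5·1000·2.591²/1000 = 168.5 kPa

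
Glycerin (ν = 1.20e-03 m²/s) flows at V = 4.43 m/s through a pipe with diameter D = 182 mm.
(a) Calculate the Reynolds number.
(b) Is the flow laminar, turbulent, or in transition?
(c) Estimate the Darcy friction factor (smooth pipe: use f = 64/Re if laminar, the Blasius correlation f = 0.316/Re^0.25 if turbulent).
(a) Re = V·D/ν = 4.43·0.182/1.20e-03 = 671.88
(b) Flow regime: laminar (Re < 2300)
(c) Friction factor: f = 64/Re = 64/671.88 = 0.09526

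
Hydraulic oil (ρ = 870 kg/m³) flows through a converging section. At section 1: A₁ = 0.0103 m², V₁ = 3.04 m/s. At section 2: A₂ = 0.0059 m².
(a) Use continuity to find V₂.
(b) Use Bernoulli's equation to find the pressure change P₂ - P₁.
(a) Continuity: A₁V₁=A₂V₂ -> V₂=A₁V₁/A₂=0.0103*3.04/0.0059=5.31 m/s
(b) Bernoulli: P₂-P₁=0.5*rho*(V₁^2-V₂^2)/1000=0.5*870*(3.04^2-5.31^2)/1000=-8.245 kPa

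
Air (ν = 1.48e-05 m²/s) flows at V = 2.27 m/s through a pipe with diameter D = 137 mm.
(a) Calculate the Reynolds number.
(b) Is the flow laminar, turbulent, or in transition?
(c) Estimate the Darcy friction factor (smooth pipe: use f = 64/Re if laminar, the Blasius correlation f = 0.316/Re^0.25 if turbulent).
(a) Re = V·D/ν = 2.27·0.137/1.48e-05 = 21013
(b) Flow regime: turbulent (Re > 4000)
(c) Friction factor: f = 0.316/Re^0.25 = 0.316/21013^0.25 = 0.02625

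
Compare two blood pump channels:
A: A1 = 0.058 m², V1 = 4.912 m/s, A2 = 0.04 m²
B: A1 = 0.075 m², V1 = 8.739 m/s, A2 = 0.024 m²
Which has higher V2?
V2(A) = 7.122 m/s, V2(B) = 27.31 m/s. Answer: B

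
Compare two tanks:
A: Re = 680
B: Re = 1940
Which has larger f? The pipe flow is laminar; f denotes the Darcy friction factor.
f(A) = 0.09412, f(B) = 0.03299. Answer: A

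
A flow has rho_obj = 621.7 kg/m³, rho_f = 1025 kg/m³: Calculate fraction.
Formula: f_{sub} = \frac{\rho_{obj}}{\rho_f}
fraction = 621.7/1025 = 0.6065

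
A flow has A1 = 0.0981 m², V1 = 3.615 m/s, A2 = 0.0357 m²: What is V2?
Formula: V_2 = \frac{A_1 V_1}{A_2}
V2 = 0.0981·3.615/0.0357 = 9.934 m/s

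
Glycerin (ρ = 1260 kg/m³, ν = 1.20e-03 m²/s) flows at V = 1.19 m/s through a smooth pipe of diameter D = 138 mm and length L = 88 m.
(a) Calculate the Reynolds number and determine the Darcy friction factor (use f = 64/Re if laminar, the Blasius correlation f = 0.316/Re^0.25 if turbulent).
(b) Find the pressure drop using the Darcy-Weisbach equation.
(a) Re = V·D/ν = 1.19·0.138/1.20e-03 = 136.85 → laminar (Re < 2300); f = 64/Re = 64/136.85 = 0.46767
(b) Darcy-Weisbach: ΔP = f·(L/D)·½ρV²/1000 = 0.46767·(88/0.138)·½·1260·1.19²/1000 = 266.1 kPa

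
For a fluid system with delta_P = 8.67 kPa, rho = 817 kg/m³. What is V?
Formula: V = \sqrt{\frac{2 \Delta P}{\rho}}
V = √(2·(8.67·1000)/817) = 4.607 m/s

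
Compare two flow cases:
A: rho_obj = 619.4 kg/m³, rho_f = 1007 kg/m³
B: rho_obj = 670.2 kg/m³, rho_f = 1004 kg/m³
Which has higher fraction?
fraction(A) = 0.6151, fraction(B) = 0.6675. Answer: B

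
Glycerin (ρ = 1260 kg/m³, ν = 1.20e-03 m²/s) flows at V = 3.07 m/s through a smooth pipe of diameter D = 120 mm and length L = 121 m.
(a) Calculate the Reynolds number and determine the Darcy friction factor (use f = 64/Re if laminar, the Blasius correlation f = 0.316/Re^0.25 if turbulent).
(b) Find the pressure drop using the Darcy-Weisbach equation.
(a) Re = V·D/ν = 3.07·0.12/1.20e-03 = 307 → laminar (Re < 2300); f = 64/Re = 64/307 = 0.20847
(b) Darcy-Weisbach: ΔP = f·(L/D)·½ρV²/1000 = 0.20847·(121/0.120)·½·1260·3.07²/1000 = 1248 kPa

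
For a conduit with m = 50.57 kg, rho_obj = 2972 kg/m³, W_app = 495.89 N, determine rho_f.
Formula: W_{app} = mg\left(1 - \frac{\rho_f}{\rho_{obj}}\right)
Substituting knowns: 495.89 = 50.57·9.81·(1 − rho_f/2972)
Solving for rho_f: rho_f = 2972·(1 − 495.89/(50.57·9.81)) = 1.208 kg/m³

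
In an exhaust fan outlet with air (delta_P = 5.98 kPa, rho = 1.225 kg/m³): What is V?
Formula: V = \sqrt{\frac{2 \Delta P}{\rho}}
V = √(2·(5.98·1000)/1.225) = 98.81 m/s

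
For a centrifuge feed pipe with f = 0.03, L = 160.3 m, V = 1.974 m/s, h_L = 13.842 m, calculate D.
Formula: h_L = f \frac{L}{D} \frac{V^2}{2g}
Substituting knowns: 13.842 = 0.03·(160.3/D)·1.974²/(2·9.81)
Solving for D: D = 0.03·160.3·1.974²/(2·9.81·13.842) = 0.069 m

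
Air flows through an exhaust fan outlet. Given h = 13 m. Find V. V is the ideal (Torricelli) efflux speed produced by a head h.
Formula: V = \sqrt{2 g h}
V = √(2·9.81·13) = 15.97 m/s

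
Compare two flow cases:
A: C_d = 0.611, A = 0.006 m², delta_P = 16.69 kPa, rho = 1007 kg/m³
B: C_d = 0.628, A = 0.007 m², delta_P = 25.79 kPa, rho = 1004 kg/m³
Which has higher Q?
Q(A) = 21.11 L/s, Q(B) = 31.51 L/s. Answer: B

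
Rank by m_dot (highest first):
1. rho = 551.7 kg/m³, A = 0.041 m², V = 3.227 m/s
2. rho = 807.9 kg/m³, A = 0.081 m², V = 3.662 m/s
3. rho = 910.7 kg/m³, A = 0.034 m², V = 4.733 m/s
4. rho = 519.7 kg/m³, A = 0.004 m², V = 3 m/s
Case 1: m_dot = 72.99 kg/s
Case 2: m_dot = 239.6 kg/s
Case 3: m_dot = 146.6 kg/s
Case 4: m_dot = 6.236 kg/s
Ranking (highest first): 2, 3, 1, 4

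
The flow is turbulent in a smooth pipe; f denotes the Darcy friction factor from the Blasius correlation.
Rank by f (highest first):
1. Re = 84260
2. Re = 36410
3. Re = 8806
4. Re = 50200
Case 1: f = 0.01855
Case 2: f = 0.02288
Case 3: f = 0.03262
Case 4: f = 0.02111
Ranking (highest first): 3, 2, 4, 1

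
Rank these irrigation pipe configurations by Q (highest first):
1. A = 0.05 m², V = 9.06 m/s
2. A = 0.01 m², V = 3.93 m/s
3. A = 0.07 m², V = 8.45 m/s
Case 1: Q = 453 L/s
Case 2: Q = 39.3 L/s
Case 3: Q = 591.5 L/s
Ranking (highest first): 3, 1, 2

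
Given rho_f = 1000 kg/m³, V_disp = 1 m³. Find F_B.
Formula: F_B = \rho_f g V_{disp}
F_B = 1000·9.81·1 = 9810 N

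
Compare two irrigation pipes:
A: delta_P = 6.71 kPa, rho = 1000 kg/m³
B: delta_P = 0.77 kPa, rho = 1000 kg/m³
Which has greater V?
V(A) = 3.663 m/s, V(B) = 1.241 m/s. Answer: A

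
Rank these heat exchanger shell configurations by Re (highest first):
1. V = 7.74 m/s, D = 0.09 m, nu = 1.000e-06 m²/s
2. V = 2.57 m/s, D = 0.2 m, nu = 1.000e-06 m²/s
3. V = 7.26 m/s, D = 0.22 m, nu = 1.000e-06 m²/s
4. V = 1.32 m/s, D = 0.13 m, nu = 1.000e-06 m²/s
Case 1: Re = 696600
Case 2: Re = 514000
Case 3: Re = 1.597e+06
Case 4: Re = 171600
Ranking (highest first): 3, 1, 2, 4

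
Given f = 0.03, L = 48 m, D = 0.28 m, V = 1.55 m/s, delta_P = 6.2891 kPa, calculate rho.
Formula: \Delta P = f \frac{L}{D} \frac{\rho V^2}{2}
Substituting knowns: 6.2891 = 0.03·(48/0.28)·0.5·rho·1.55²/1000
Solving for rho: rho = (6.2891·1000)/(0.03·(48/0.28)·0.5·1.55²) = 1018 kg/m³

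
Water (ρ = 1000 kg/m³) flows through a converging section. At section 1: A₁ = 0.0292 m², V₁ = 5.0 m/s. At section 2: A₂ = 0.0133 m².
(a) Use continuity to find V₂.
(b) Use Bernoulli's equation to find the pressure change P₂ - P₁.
(a) Continuity: A₁V₁=A₂V₂ -> V₂=A₁V₁/A₂=0.0292*5.0/0.0133=10.98 m/s
(b) Bernoulli: P₂-P₁=0.5*rho*(V₁^2-V₂^2)/1000=0.5*1000*(5.0^2-10.98^2)/1000=-47.78 kPa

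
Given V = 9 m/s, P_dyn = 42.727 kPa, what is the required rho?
Formula: P_{dyn} = \frac{1}{2} \rho V^2
Substituting knowns: 42.727 = 0.5·rho·9²/1000
Solving for rho: rho = 2·(42.727·1000)/9² = 1055 kg/m³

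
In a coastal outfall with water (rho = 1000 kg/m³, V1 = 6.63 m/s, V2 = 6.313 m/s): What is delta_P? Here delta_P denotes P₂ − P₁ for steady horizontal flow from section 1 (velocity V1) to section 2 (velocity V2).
Formula: \Delta P = \frac{1}{2} \rho (V_1^2 - V_2^2)
delta_P = 0.5·1000·(6.63² − 6.313²)/1000 = 2.051 kPa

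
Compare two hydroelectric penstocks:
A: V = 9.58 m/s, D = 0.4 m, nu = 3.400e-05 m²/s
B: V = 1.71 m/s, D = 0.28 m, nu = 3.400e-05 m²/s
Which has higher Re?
Re(A) = 112706, Re(B) = 14082. Answer: A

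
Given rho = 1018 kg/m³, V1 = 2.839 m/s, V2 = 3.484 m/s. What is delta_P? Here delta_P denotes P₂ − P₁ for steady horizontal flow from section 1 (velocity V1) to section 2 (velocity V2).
Formula: \Delta P = \frac{1}{2} \rho (V_1^2 - V_2^2)
delta_P = 0.5·1018·(2.839² − 3.484²)/1000 = -2.076 kPa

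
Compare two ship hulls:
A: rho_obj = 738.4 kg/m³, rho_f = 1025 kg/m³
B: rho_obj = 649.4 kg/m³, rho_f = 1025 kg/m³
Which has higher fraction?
fraction(A) = 0.7204, fraction(B) = 0.6336. Answer: A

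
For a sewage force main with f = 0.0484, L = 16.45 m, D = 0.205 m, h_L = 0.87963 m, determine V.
Formula: h_L = f \frac{L}{D} \frac{V^2}{2g}
Substituting knowns: 0.87963 = 0.0484·(16.45/0.205)·V²/(2·9.81)
Solving for V: V = √(0.87963·2·9.81/(0.0484·(16.45/0.205))) = 2.108 m/s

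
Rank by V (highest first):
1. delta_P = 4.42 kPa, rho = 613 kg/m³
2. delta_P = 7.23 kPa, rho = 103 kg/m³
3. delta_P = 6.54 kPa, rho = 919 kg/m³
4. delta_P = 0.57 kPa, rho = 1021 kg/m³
Case 1: V = 3.797 m/s
Case 2: V = 11.85 m/s
Case 3: V = 3.773 m/s
Case 4: V = 1.057 m/s
Ranking (highest first): 2, 1, 3, 4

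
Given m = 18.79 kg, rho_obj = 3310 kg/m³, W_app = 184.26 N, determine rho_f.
Formula: W_{app} = mg\left(1 - \frac{\rho_f}{\rho_{obj}}\right)
Substituting knowns: 184.26 = 18.79·9.81·(1 − rho_f/3310)
Solving for rho_f: rho_f = 3310·(1 − 184.26/(18.79·9.81)) = 1.255 kg/m³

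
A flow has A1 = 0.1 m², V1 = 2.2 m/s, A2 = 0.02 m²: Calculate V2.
Formula: V_2 = \frac{A_1 V_1}{A_2}
V2 = 0.1·2.2/0.02 = 11 m/s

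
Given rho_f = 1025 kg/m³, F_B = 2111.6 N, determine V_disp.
Formula: F_B = \rho_f g V_{disp}
Substituting knowns: 2111.6 = 1025·9.81·V_disp
Solving for V_disp: V_disp = 2111.6/(1025·9.81) = 0.21 m³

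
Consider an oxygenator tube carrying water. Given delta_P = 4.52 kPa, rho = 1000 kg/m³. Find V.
Formula: V = \sqrt{\frac{2 \Delta P}{\rho}}
V = √(2·(4.52·1000)/1000) = 3.007 m/s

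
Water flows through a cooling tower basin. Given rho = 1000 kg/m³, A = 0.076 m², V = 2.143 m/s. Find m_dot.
Formula: \dot{m} = \rho A V
m_dot = 1000·0.076·2.143 = 162.9 kg/s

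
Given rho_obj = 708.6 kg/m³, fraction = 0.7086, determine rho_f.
Formula: f_{sub} = \frac{\rho_{obj}}{\rho_f}
Substituting knowns: 0.7086 = 708.6/rho_f
Solving for rho_f: rho_f = 708.6/0.7086 = 1000 kg/m³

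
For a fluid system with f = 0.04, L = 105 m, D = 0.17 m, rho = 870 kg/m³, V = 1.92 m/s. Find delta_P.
Formula: \Delta P = f \frac{L}{D} \frac{\rho V^2}{2}
delta_P = 0.04·(105/0.17)·0.5·870·1.92²/1000 = 39.62 kPa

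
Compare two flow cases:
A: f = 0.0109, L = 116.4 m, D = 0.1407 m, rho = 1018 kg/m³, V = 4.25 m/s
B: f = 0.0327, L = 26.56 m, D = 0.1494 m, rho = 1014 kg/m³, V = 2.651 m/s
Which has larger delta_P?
delta_P(A) = 82.91 kPa, delta_P(B) = 20.71 kPa. Answer: A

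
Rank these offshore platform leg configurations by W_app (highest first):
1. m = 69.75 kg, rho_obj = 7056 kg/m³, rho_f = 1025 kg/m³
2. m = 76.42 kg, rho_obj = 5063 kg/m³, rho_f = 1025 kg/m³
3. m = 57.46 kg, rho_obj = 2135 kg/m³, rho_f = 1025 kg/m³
Case 1: W_app = 584.8 N
Case 2: W_app = 597.9 N
Case 3: W_app = 293.1 N
Ranking (highest first): 2, 1, 3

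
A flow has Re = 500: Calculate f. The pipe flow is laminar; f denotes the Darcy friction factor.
Formula: f = \frac{64}{Re}
f = 64/500 = 0.128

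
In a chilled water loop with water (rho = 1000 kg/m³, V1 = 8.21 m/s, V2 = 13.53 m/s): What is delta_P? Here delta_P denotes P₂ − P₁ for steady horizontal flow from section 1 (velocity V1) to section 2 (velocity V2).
Formula: \Delta P = \frac{1}{2} \rho (V_1^2 - V_2^2)
delta_P = 0.5·1000·(8.21² − 13.53²)/1000 = -57.83 kPa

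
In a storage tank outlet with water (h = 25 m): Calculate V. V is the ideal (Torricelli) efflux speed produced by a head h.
Formula: V = \sqrt{2 g h}
V = √(2·9.81·25) = 22.15 m/s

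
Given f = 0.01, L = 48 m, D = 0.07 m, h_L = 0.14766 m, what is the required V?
Formula: h_L = f \frac{L}{D} \frac{V^2}{2g}
Substituting knowns: 0.14766 = 0.01·(48/0.07)·V²/(2·9.81)
Solving for V: V = √(0.14766·2·9.81/(0.01·(48/0.07))) = 0.65 m/s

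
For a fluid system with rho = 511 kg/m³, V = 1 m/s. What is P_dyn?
Formula: P_{dyn} = \frac{1}{2} \rho V^2
P_dyn = 0.5·511·1²/1000 = 0.2555 kPa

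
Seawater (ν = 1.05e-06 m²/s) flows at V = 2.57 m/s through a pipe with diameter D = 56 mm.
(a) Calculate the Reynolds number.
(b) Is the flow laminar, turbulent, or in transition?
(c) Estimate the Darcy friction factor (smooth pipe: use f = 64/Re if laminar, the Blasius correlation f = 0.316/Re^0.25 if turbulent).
(a) Re = V·D/ν = 2.57·0.056/1.05e-06 = 137070
(b) Flow regime: turbulent (Re > 4000)
(c) Friction factor: f = 0.316/Re^0.25 = 0.316/137070^0.25 = 0.01642 (Blasius is strictly valid for Re ≲ 1e5; used here as the smooth-pipe estimate the problem specifies)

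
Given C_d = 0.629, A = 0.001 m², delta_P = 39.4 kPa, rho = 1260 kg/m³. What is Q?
Formula: Q = C_d A \sqrt{\frac{2 \Delta P}{\rho}}
Q = 0.629·0.001·√(2·(39.4·1000)/1260)·1000 = 4.974 L/s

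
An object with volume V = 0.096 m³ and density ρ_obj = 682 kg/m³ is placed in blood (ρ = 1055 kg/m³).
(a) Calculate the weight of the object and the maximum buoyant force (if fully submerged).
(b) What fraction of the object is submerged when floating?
(a) W=rho_obj*g*V=682*9.81*0.096=642.3 N; F_B(max)=rho*g*V=1055*9.81*0.096=993.6 N
(b) Floating fraction=rho_obj/rho=682/1055=0.646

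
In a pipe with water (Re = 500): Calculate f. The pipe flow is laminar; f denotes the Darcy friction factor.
Formula: f = \frac{64}{Re}
f = 64/500 = 0.128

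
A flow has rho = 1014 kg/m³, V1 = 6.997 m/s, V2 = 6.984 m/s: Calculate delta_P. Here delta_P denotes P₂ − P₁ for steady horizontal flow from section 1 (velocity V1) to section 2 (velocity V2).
Formula: \Delta P = \frac{1}{2} \rho (V_1^2 - V_2^2)
delta_P = 0.5·1014·(6.997² − 6.984²)/1000 = 0.09215 kPa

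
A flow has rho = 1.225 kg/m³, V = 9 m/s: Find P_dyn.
Formula: P_{dyn} = \frac{1}{2} \rho V^2
P_dyn = 0.5·1.225·9²/1000 = 0.04961 kPa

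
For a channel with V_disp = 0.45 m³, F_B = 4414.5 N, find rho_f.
Formula: F_B = \rho_f g V_{disp}
Substituting knowns: 4414.5 = rho_f·9.81·0.45
Solving for rho_f: rho_f = 4414.5/(9.81·0.45) = 1000 kg/m³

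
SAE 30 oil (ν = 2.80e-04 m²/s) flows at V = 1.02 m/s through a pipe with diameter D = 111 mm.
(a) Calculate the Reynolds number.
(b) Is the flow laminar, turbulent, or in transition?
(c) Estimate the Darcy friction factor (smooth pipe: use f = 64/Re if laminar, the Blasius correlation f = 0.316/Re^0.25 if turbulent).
(a) Re = V·D/ν = 1.02·0.111/2.80e-04 = 404.36
(b) Flow regime: laminar (Re < 2300)
(c) Friction factor: f = 64/Re = 64/404.36 = 0.1583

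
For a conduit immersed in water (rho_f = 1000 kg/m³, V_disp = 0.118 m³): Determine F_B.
Formula: F_B = \rho_f g V_{disp}
F_B = 1000·9.81·0.118 = 1158 N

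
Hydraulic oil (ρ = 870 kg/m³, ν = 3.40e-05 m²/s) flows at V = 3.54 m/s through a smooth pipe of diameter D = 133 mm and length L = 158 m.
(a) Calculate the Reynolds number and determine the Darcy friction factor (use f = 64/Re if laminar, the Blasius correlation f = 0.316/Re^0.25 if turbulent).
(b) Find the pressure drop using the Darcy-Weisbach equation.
(a) Re = V·D/ν = 3.54·0.133/3.40e-05 = 13848 → turbulent (Re > 4000); f = 0.316/Re^0.25 = 0.316/13848^0.25 = 0.02913
(b) Darcy-Weisbach: ΔP = f·(L/D)·½ρV²/1000 = 0.02913·(158/0.133)·½·870·3.54²/1000 = 188.6 kPa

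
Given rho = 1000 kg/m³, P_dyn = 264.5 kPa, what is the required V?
Formula: P_{dyn} = \frac{1}{2} \rho V^2
Substituting knowns: 264.5 = 0.5·1000·V²/1000
Solving for V: V = √(2·(264.5·1000)/1000) = 23 m/s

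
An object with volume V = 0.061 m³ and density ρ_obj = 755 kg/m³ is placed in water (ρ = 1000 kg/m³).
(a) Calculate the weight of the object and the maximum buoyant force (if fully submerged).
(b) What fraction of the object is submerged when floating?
(a) W=rho_obj*g*V=755*9.81*0.061=451.8 N; F_B(max)=rho*g*V=1000*9.81*0.061=598.4 N
(b) Floating fraction=rho_obj/rho=755/1000=0.755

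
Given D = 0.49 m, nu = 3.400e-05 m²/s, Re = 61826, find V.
Formula: Re = \frac{V D}{\nu}
Substituting knowns: 61826 = V·0.49/3.400e-05
Solving for V: V = 61826·3.400e-05/0.49 = 4.29 m/s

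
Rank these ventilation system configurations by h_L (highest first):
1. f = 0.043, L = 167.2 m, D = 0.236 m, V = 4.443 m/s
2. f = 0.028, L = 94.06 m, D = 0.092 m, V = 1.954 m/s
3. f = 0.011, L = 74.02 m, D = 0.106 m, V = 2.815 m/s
Case 1: h_L = 30.65 m
Case 2: h_L = 5.571 m
Case 3: h_L = 3.102 m
Ranking (highest first): 1, 2, 3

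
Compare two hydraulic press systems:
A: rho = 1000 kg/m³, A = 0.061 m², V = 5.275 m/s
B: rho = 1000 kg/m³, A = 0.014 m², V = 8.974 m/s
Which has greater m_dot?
m_dot(A) = 321.8 kg/s, m_dot(B) = 125.6 kg/s. Answer: A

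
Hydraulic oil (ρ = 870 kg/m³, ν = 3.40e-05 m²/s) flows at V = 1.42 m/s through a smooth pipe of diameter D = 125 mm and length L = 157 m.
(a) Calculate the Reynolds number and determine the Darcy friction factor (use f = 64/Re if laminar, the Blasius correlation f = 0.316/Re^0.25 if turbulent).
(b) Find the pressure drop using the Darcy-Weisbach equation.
(a) Re = V·D/ν = 1.42·0.125/3.40e-05 = 5220.6 → turbulent (Re > 4000); f = 0.316/Re^0.25 = 0.316/5220.6^0.25 = 0.037176
(b) Darcy-Weisbach: ΔP = f·(L/D)·½ρV²/1000 = 0.037176·(157/0.125)·½·870·1.42²/1000 = 40.96 kPa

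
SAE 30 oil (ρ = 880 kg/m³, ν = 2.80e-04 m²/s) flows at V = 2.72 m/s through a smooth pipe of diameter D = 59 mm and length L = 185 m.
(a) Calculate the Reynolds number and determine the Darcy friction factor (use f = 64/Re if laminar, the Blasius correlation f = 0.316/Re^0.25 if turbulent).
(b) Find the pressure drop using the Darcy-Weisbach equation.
(a) Re = V·D/ν = 2.72·0.059/2.80e-04 = 573.14 → laminar (Re < 2300); f = 64/Re = 64/573.14 = 0.11167
(b) Darcy-Weisbach: ΔP = f·(L/D)·½ρV²/1000 = 0.11167·(185/0.059)·½·880·2.72²/1000 = 1140 kPa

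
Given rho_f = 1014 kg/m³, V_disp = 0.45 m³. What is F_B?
Formula: F_B = \rho_f g V_{disp}
F_B = 1014·9.81·0.45 = 4476 N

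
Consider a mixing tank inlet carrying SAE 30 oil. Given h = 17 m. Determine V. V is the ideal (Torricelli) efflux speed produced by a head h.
Formula: V = \sqrt{2 g h}
V = √(2·9.81·17) = 18.26 m/s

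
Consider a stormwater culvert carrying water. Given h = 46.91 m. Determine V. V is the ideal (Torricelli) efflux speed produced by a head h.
Formula: V = \sqrt{2 g h}
V = √(2·9.81·46.91) = 30.34 m/s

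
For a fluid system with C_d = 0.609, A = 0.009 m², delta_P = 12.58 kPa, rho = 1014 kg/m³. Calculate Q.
Formula: Q = C_d A \sqrt{\frac{2 \Delta P}{\rho}}
Q = 0.609·0.009·√(2·(12.58·1000)/1014)·1000 = 27.3 L/s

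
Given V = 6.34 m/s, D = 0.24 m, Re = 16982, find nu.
Formula: Re = \frac{V D}{\nu}
Substituting knowns: 16982 = 6.34·0.24/nu
Solving for nu: nu = 6.34·0.24/16982 = 8.960e-05 m²/s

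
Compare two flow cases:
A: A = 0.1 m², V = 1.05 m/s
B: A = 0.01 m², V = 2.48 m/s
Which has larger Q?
Q(A) = 105 L/s, Q(B) = 24.8 L/s. Answer: A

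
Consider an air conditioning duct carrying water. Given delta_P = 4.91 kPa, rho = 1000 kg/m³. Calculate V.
Formula: V = \sqrt{\frac{2 \Delta P}{\rho}}
V = √(2·(4.91·1000)/1000) = 3.134 m/s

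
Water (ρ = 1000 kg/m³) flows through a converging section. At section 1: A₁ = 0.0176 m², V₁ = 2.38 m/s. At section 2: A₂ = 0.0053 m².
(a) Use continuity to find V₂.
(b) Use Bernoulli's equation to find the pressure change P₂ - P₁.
(a) Continuity: A₁V₁=A₂V₂ -> V₂=A₁V₁/A₂=0.0176*2.38/0.0053=7.90 m/s
(b) Bernoulli: P₂-P₁=0.5*rho*(V₁^2-V₂^2)/1000=0.5*1000*(2.38^2-7.90^2)/1000=-28.37 kPa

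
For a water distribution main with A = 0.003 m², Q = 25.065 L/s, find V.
Formula: Q = A V
Substituting knowns: 25.065 = 0.003·V·1000
Solving for V: V = (25.065/1000)/0.003 = 8.355 m/s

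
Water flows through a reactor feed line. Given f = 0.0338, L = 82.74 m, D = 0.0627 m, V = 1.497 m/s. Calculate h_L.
Formula: h_L = f \frac{L}{D} \frac{V^2}{2g}
h_L = 0.0338·(82.74/0.0627)·1.497²/(2·9.81) = 5.095 m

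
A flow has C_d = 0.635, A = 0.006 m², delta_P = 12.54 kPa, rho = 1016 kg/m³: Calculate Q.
Formula: Q = C_d A \sqrt{\frac{2 \Delta P}{\rho}}
Q = 0.635·0.006·√(2·(12.54·1000)/1016)·1000 = 18.93 L/s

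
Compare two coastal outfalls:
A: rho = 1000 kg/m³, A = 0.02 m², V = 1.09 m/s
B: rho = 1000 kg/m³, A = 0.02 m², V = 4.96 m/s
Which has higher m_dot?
m_dot(A) = 21.8 kg/s, m_dot(B) = 99.2 kg/s. Answer: B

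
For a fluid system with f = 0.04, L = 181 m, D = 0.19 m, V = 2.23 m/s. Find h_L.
Formula: h_L = f \frac{L}{D} \frac{V^2}{2g}
h_L = 0.04·(181/0.19)·2.23²/(2·9.81) = 9.658 m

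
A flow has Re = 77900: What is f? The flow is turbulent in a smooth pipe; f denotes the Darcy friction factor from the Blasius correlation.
Formula: f = \frac{0.316}{Re^{0.25}}
f = 0.316/77900^0.25 = 0.01891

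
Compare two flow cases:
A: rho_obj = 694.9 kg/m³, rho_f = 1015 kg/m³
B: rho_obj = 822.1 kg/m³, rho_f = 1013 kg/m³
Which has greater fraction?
fraction(A) = 0.6846, fraction(B) = 0.8115. Answer: B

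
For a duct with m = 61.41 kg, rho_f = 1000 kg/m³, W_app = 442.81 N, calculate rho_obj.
Formula: W_{app} = mg\left(1 - \frac{\rho_f}{\rho_{obj}}\right)
Substituting knowns: 442.81 = 61.41·9.81·(1 − 1000/rho_obj)
Solving for rho_obj: rho_obj = 1000/(1 − 442.81/(61.41·9.81)) = 3774 kg/m³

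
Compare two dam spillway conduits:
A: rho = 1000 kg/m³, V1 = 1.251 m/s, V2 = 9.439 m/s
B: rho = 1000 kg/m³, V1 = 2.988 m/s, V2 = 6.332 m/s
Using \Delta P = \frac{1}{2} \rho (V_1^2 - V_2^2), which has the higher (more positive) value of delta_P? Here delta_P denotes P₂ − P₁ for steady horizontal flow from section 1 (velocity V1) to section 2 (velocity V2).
delta_P(A) = -43.76 kPa, delta_P(B) = -15.58 kPa. Answer: B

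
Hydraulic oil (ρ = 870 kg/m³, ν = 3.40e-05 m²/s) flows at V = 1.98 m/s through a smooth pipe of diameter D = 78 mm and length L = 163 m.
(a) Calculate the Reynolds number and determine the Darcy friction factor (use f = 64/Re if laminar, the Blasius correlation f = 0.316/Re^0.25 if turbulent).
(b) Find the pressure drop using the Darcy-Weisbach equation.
(a) Re = V·D/ν = 1.98·0.078/3.40e-05 = 4542.4 → turbulent (Re > 4000); f = 0.316/Re^0.25 = 0.316/4542.4^0.25 = 0.038492
(b) Darcy-Weisbach: ΔP = f·(L/D)·½ρV²/1000 = 0.038492·(163/0.078)·½·870·1.98²/1000 = 137.2 kPa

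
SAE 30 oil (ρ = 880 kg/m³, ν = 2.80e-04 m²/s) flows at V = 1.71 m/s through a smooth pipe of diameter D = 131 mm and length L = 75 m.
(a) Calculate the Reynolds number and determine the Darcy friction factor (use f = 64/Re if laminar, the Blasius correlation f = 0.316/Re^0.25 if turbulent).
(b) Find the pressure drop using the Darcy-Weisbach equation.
(a) Re = V·D/ν = 1.71·0.131/2.80e-04 = 800.04 → laminar (Re < 2300); f = 64/Re = 64/800.04 = 0.079996
(b) Darcy-Weisbach: ΔP = f·(L/D)·½ρV²/1000 = 0.079996·(75/0.131)·½·880·1.71²/1000 = 58.93 kPa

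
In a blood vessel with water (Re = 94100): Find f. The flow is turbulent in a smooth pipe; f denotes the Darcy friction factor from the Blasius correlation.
Formula: f = \frac{0.316}{Re^{0.25}}
f = 0.316/94100^0.25 = 0.01804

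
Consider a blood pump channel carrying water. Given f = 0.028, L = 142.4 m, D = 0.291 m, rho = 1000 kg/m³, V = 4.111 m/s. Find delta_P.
Formula: \Delta P = f \frac{L}{D} \frac{\rho V^2}{2}
delta_P = 0.028·(142.4/0.291)·0.5·1000·4.111²/1000 = 115.8 kPa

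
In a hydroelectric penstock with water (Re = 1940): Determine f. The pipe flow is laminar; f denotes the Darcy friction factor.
Formula: f = \frac{64}{Re}
f = 64/1940 = 0.03299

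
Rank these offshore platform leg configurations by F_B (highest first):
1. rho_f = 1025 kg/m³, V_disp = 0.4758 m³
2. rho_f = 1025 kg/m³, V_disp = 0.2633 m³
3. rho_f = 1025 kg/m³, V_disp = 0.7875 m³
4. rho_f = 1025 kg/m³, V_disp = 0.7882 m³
Case 1: F_B = 4784 N
Case 2: F_B = 2648 N
Case 3: F_B = 7919 N
Case 4: F_B = 7926 N
Ranking (highest first): 4, 3, 1, 2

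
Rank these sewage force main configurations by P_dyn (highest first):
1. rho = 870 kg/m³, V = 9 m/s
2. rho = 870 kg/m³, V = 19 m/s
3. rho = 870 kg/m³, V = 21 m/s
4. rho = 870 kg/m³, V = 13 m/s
Case 1: P_dyn = 35.23 kPa
Case 2: P_dyn = 157 kPa
Case 3: P_dyn = 191.8 kPa
Case 4: P_dyn = 73.52 kPa
Ranking (highest first): 3, 2, 4, 1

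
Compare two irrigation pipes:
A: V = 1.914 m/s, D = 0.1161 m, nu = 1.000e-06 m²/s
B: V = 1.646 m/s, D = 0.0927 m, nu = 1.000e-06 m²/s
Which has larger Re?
Re(A) = 222215, Re(B) = 152584. Answer: A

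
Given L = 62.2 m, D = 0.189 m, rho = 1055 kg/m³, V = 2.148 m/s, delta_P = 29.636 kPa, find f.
Formula: \Delta P = f \frac{L}{D} \frac{\rho V^2}{2}
Substituting knowns: 29.636 = f·(62.2/0.189)·0.5·1055·2.148²/1000
Solving for f: f = (29.636·1000)/((62.2/0.189)·0.5·1055·2.148²) = 0.037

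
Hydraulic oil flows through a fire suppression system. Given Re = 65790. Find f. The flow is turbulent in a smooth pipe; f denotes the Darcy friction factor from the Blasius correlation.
Formula: f = \frac{0.316}{Re^{0.25}}
f = 0.316/65790^0.25 = 0.01973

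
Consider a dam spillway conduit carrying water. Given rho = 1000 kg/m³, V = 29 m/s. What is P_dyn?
Formula: P_{dyn} = \frac{1}{2} \rho V^2
P_dyn = 0.5·1000·29²/1000 = 420.5 kPa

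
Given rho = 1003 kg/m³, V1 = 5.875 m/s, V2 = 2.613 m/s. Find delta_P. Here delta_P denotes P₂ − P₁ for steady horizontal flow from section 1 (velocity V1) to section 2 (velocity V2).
Formula: \Delta P = \frac{1}{2} \rho (V_1^2 - V_2^2)
delta_P = 0.5·1003·(5.875² − 2.613²)/1000 = 13.89 kPa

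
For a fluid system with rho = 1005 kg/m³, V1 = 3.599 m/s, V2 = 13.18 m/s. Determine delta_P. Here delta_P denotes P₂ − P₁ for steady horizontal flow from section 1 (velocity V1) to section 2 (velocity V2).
Formula: \Delta P = \frac{1}{2} \rho (V_1^2 - V_2^2)
delta_P = 0.5·1005·(3.599² − 13.18²)/1000 = -80.78 kPa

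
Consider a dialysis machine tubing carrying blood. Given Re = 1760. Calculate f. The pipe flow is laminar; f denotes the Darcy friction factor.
Formula: f = \frac{64}{Re}
f = 64/1760 = 0.03636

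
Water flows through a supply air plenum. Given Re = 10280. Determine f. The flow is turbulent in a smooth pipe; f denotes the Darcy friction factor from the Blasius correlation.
Formula: f = \frac{0.316}{Re^{0.25}}
f = 0.316/10280^0.25 = 0.03138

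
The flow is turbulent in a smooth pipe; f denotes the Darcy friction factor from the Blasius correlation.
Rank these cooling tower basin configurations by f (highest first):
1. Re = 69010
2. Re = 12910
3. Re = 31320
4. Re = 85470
Case 1: f = 0.0195
Case 2: f = 0.02965
Case 3: f = 0.02375
Case 4: f = 0.01848
Ranking (highest first): 2, 3, 1, 4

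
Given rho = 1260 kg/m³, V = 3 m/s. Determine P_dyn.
Formula: P_{dyn} = \frac{1}{2} \rho V^2
P_dyn = 0.5·1260·3²/1000 = 5.67 kPa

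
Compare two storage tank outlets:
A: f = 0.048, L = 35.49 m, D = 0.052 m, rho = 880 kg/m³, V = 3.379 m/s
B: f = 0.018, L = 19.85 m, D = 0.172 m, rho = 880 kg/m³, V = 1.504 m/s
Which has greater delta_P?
delta_P(A) = 164.6 kPa, delta_P(B) = 2.068 kPa. Answer: A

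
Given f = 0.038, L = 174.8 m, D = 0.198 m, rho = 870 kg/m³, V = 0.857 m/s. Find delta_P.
Formula: \Delta P = f \frac{L}{D} \frac{\rho V^2}{2}
delta_P = 0.038·(174.8/0.198)·0.5·870·0.857²/1000 = 10.72 kPa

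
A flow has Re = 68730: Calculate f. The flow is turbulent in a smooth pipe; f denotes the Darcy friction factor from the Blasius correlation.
Formula: f = \frac{0.316}{Re^{0.25}}
f = 0.316/68730^0.25 = 0.01952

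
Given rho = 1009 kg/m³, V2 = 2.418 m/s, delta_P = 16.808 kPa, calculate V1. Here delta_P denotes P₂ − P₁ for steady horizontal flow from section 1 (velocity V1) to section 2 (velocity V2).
Formula: \Delta P = \frac{1}{2} \rho (V_1^2 - V_2^2)
Substituting knowns: 16.808 = 0.5·1009·(V1² − 2.418²)/1000
Solving for V1: V1 = √(2.418² + 2·(16.808·1000)/1009) = 6.258 m/s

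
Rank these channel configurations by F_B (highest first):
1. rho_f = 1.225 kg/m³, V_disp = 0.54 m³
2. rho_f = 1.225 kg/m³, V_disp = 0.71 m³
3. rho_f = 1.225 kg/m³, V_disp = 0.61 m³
Case 1: F_B = 6.489 N
Case 2: F_B = 8.532 N
Case 3: F_B = 7.331 N
Ranking (highest first): 2, 3, 1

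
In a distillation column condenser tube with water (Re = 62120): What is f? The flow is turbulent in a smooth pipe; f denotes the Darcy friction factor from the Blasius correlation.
Formula: f = \frac{0.316}{Re^{0.25}}
f = 0.316/62120^0.25 = 0.02002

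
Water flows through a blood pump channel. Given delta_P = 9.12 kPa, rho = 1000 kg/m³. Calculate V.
Formula: V = \sqrt{\frac{2 \Delta P}{\rho}}
V = √(2·(9.12·1000)/1000) = 4.271 m/s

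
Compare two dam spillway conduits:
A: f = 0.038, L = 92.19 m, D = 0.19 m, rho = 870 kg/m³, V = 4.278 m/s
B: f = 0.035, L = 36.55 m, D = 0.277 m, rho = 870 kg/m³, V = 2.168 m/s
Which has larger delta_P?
delta_P(A) = 146.8 kPa, delta_P(B) = 9.442 kPa. Answer: A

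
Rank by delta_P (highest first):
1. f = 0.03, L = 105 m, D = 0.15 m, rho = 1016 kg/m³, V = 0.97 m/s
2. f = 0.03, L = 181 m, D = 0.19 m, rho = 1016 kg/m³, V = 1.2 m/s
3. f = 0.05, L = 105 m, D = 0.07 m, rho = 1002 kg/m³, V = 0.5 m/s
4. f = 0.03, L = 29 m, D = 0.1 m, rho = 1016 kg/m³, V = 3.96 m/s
Case 1: delta_P = 10.04 kPa
Case 2: delta_P = 20.91 kPa
Case 3: delta_P = 9.394 kPa
Case 4: delta_P = 69.31 kPa
Ranking (highest first): 4, 2, 1, 3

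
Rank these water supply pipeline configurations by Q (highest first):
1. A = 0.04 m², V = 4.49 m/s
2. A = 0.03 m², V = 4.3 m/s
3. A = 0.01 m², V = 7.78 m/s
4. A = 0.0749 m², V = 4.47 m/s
Case 1: Q = 179.6 L/s
Case 2: Q = 129 L/s
Case 3: Q = 77.8 L/s
Case 4: Q = 334.8 L/s
Ranking (highest first): 4, 1, 2, 3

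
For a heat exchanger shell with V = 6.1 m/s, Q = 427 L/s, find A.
Formula: Q = A V
Substituting knowns: 427 = A·6.1·1000
Solving for A: A = (427/1000)/6.1 = 0.07 m²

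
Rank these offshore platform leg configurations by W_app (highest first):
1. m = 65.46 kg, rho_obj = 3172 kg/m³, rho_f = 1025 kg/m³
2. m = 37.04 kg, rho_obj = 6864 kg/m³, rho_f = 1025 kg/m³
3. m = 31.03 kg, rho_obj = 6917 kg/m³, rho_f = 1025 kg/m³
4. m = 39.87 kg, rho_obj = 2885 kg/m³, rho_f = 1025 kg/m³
Case 1: W_app = 434.7 N
Case 2: W_app = 309.1 N
Case 3: W_app = 259.3 N
Case 4: W_app = 252.2 N
Ranking (highest first): 1, 2, 3, 4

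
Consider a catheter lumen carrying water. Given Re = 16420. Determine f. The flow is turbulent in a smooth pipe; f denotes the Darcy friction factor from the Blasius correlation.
Formula: f = \frac{0.316}{Re^{0.25}}
f = 0.316/16420^0.25 = 0.02792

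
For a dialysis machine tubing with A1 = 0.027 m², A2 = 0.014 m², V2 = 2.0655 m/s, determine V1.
Formula: V_2 = \frac{A_1 V_1}{A_2}
Substituting knowns: 2.0655 = 0.027·V1/0.014
Solving for V1: V1 = 2.0655·0.014/0.027 = 1.071 m/s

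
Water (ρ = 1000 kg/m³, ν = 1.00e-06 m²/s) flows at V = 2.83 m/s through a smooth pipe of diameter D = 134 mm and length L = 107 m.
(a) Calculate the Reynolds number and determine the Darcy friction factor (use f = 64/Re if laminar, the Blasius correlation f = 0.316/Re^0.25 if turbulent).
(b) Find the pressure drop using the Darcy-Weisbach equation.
(a) Re = V·D/ν = 2.83·0.134/1.00e-06 = 379220 → turbulent (Re > 4000); f = 0.316/Re^0.25 = 0.316/379220^0.25 = 0.012734 (Blasius is strictly valid for Re ≲ 1e5; used here as the smooth-pipe estimate the problem specifies)
(b) Darcy-Weisbach: ΔP = f·(L/D)·½ρV²/1000 = 0.012734·(107/0.134)·½·1000·2.83²/1000 = 40.72 kPa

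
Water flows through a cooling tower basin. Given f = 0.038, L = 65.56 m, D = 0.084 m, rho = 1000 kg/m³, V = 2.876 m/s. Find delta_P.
Formula: \Delta P = f \frac{L}{D} \frac{\rho V^2}{2}
delta_P = 0.038·(65.56/0.084)·0.5·1000·2.876²/1000 = 122.7 kPa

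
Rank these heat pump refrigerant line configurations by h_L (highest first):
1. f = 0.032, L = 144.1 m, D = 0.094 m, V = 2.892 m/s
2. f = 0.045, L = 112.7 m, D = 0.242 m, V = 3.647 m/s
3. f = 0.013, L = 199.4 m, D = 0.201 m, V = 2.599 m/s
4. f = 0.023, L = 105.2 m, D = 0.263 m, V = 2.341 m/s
Case 1: h_L = 20.91 m
Case 2: h_L = 14.21 m
Case 3: h_L = 4.44 m
Case 4: h_L = 2.57 m
Ranking (highest first): 1, 2, 3, 4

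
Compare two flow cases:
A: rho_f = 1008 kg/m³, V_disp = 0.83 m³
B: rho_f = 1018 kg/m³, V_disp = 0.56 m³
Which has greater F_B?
F_B(A) = 8207 N, F_B(B) = 5592 N. Answer: A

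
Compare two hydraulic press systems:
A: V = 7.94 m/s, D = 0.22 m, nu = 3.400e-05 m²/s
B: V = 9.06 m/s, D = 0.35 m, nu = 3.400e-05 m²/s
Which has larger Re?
Re(A) = 51376, Re(B) = 93265. Answer: B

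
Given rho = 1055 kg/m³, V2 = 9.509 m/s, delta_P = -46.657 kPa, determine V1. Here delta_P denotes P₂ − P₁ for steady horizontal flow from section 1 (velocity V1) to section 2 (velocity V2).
Formula: \Delta P = \frac{1}{2} \rho (V_1^2 - V_2^2)
Substituting knowns: -46.657 = 0.5·1055·(V1² − 9.509²)/1000
Solving for V1: V1 = √(9.509² + 2·(-46.657·1000)/1055) = 1.404 m/s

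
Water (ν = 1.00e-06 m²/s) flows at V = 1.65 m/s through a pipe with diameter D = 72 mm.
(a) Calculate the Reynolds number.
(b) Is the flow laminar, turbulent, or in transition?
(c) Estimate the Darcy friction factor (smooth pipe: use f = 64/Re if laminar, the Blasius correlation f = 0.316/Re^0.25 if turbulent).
(a) Re = V·D/ν = 1.65·0.072/1.00e-06 = 118800
(b) Flow regime: turbulent (Re > 4000)
(c) Friction factor: f = 0.316/Re^0.25 = 0.316/118800^0.25 = 0.01702 (Blasius is strictly valid for Re ≲ 1e5; used here as the smooth-pipe estimate the problem specifies)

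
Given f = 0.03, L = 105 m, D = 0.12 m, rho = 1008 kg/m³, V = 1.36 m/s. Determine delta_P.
Formula: \Delta P = f \frac{L}{D} \frac{\rho V^2}{2}
delta_P = 0.03·(105/0.12)·0.5·1008·1.36²/1000 = 24.47 kPa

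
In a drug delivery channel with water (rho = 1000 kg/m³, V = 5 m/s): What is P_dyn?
Formula: P_{dyn} = \frac{1}{2} \rho V^2
P_dyn = 0.5·1000·5²/1000 = 12.5 kPa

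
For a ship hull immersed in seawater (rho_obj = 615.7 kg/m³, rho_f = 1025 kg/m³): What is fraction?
Formula: f_{sub} = \frac{\rho_{obj}}{\rho_f}
fraction = 615.7/1025 = 0.6007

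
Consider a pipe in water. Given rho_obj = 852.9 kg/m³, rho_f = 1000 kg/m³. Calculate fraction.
Formula: f_{sub} = \frac{\rho_{obj}}{\rho_f}
fraction = 852.9/1000 = 0.8529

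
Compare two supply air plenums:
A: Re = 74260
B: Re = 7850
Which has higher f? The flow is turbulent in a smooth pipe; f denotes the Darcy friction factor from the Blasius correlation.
f(A) = 0.01914, f(B) = 0.03357. Answer: B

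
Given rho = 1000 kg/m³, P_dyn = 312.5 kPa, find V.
Formula: P_{dyn} = \frac{1}{2} \rho V^2
Substituting knowns: 312.5 = 0.5·1000·V²/1000
Solving for V: V = √(2·(312.5·1000)/1000) = 25 m/s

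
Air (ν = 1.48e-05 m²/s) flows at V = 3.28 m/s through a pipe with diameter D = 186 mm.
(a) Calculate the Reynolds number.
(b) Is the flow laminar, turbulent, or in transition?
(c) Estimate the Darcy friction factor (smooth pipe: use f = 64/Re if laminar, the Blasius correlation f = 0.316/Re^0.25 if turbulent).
(a) Re = V·D/ν = 3.28·0.186/1.48e-05 = 41222
(b) Flow regime: turbulent (Re > 4000)
(c) Friction factor: f = 0.316/Re^0.25 = 0.316/41222^0.25 = 0.02218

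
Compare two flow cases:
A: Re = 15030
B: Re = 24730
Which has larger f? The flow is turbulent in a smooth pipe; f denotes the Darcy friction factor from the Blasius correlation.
f(A) = 0.02854, f(B) = 0.0252. Answer: A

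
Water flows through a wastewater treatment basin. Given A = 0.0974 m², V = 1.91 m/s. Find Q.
Formula: Q = A V
Q = 0.0974·1.91·1000 = 186 L/s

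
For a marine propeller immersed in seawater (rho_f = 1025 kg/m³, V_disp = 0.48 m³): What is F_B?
Formula: F_B = \rho_f g V_{disp}
F_B = 1025·9.81·0.48 = 4827 N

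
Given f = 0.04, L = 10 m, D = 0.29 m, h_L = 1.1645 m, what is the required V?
Formula: h_L = f \frac{L}{D} \frac{V^2}{2g}
Substituting knowns: 1.1645 = 0.04·(10/0.29)·V²/(2·9.81)
Solving for V: V = √(1.1645·2·9.81/(0.04·(10/0.29))) = 4.07 m/s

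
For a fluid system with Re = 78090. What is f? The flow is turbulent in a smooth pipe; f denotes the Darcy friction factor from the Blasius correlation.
Formula: f = \frac{0.316}{Re^{0.25}}
f = 0.316/78090^0.25 = 0.0189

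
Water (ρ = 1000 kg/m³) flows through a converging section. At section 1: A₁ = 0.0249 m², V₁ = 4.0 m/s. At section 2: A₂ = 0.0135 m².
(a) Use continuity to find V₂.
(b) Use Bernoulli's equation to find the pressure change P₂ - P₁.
(a) Continuity: A₁V₁=A₂V₂ -> V₂=A₁V₁/A₂=0.0249*4.0/0.0135=7.38 m/s
(b) Bernoulli: P₂-P₁=0.5*rho*(V₁^2-V₂^2)/1000=0.5*1000*(4.0^2-7.38^2)/1000=-19.23 kPa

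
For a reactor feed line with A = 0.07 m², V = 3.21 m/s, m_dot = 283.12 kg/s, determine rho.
Formula: \dot{m} = \rho A V
Substituting knowns: 283.12 = rho·0.07·3.21
Solving for rho: rho = 283.12/(0.07·3.21) = 1260 kg/m³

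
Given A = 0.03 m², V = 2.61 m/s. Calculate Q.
Formula: Q = A V
Q = 0.03·2.61·1000 = 78.3 L/s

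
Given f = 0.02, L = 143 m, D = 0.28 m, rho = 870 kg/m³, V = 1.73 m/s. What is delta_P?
Formula: \Delta P = f \frac{L}{D} \frac{\rho V^2}{2}
delta_P = 0.02·(143/0.28)·0.5·870·1.73²/1000 = 13.3 kPa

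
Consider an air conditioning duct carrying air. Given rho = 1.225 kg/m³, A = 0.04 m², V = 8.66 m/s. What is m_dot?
Formula: \dot{m} = \rho A V
m_dot = 1.225·0.04·8.66 = 0.4243 kg/s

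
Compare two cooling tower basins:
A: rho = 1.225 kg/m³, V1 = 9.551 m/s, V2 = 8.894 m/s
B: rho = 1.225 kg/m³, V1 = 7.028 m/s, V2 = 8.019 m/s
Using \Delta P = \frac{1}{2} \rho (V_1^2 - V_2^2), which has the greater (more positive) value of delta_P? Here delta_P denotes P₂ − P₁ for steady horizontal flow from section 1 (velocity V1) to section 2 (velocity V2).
delta_P(A) = 0.007422 kPa, delta_P(B) = -0.009133 kPa. Answer: A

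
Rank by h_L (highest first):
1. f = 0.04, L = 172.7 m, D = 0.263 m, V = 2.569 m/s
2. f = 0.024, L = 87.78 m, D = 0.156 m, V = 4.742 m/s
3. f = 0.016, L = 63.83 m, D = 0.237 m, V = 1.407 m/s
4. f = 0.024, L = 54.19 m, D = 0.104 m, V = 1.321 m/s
Case 1: h_L = 8.835 m
Case 2: h_L = 15.48 m
Case 3: h_L = 0.4348 m
Case 4: h_L = 1.112 m
Ranking (highest first): 2, 1, 4, 3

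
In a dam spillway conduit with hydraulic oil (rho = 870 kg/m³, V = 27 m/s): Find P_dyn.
Formula: P_{dyn} = \frac{1}{2} \rho V^2
P_dyn = 0.5·870·27²/1000 = 317.1 kPa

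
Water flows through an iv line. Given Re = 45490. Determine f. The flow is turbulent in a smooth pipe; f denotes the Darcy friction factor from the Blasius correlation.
Formula: f = \frac{0.316}{Re^{0.25}}
f = 0.316/45490^0.25 = 0.02164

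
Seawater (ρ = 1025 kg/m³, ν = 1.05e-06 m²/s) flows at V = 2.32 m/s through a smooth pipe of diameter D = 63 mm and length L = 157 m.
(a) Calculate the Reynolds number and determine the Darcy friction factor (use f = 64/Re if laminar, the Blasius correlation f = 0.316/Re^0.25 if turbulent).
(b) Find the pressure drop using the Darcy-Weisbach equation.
(a) Re = V·D/ν = 2.32·0.063/1.05e-06 = 139200 → turbulent (Re > 4000); f = 0.316/Re^0.25 = 0.316/139200^0.25 = 0.01636 (Blasius is strictly valid for Re ≲ 1e5; used here as the smooth-pipe estimate the problem specifies)
(b) Darcy-Weisbach: ΔP = f·(L/D)·½ρV²/1000 = 0.01636·(157/0.063)·½·1025·2.32²/1000 = 112.5 kPa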